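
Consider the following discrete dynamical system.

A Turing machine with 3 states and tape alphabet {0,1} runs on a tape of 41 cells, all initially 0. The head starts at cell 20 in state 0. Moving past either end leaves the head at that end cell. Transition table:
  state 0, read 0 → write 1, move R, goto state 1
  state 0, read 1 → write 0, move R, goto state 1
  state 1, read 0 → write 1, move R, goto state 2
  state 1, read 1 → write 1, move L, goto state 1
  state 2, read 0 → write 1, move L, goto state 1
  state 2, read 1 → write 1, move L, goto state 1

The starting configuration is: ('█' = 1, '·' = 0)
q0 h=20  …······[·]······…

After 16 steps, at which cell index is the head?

16

[0] q0 h=20  …······[·]······…
[1] q1 h=21  …·····█[·]······…
[2] q2 h=22  …····██[·]······…
[3] q1 h=21  …·····█[█]█·····…
[4] q1 h=20  …······[█]██····…
[5] q1 h=19  …······[·]███···…
[6] q2 h=20  …·····█[█]██····…
[7] q1 h=19  …······[█]███···…
[8] q1 h=18  …······[·]████··…
[9] q2 h=19  …·····█[█]███···…
[10] q1 h=18  …······[█]████··…
[11] q1 h=17  …······[·]█████·…
[12] q2 h=18  …·····█[█]████··…
[13] q1 h=17  …······[█]█████·…
[14] q1 h=16  …······[·]██████…
[15] q2 h=17  …·····█[█]█████·…
[16] q1 h=16  …······[█]██████…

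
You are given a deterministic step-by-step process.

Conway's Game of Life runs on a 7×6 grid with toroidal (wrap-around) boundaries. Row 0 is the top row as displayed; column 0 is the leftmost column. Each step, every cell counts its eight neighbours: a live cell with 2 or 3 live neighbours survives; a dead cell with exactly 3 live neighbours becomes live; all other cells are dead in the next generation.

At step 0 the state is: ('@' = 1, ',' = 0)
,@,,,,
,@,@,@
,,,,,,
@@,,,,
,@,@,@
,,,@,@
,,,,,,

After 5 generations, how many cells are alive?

[0] ,@,,,,
,@,@,@
,,,,,,
@@,,,,
,@,@,@
,,,@,@
,,,,,,
[1] @,@,,,
@,@,,,
,@@,,,
@@@,,,
,@,,,@
@,@,,,
,,,,,,
[2] ,,,,,,
@,@@,,
,,,@,,
,,,,,,
,,,,,@
@@,,,,
,,,,,,
[3] ,,,,,,
,,@@,,
,,@@,,
,,,,,,
@,,,,,
@,,,,,
,,,,,,
[4] ,,,,,,
,,@@,,
,,@@,,
,,,,,,
,,,,,,
,,,,,,
,,,,,,
[5] ,,,,,,
,,@@,,
,,@@,,
,,,,,,
,,,,,,
,,,,,,
,,,,,,

4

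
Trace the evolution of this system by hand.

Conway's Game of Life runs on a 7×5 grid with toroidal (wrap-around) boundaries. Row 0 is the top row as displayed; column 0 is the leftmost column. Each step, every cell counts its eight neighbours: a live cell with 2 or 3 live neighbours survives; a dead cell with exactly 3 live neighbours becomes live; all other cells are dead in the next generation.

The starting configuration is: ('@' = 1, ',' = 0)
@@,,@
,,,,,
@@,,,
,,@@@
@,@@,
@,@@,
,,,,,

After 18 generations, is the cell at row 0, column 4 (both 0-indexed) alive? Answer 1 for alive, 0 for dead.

0

k=0  @@,,@
,,,,,
@@,,,
,,@@@
@,@@,
@,@@,
,,,,,
k=1  @,,,,
,,,,@
@@@@@
,,,,,
@,,,,
,,@@,
,,@@,
k=2  ,,,@@
,,@,,
@@@@@
,,@@,
,,,,,
,@@@@
,@@@@
k=3  @@,,@
,,,,,
@,,,@
@,,,,
,@,,@
,@,,@
,@,,,
k=4  @@,,,
,@,,,
@,,,@
,@,,,
,@,,@
,@@,,
,@@,@
k=5  ,,,,,
,@,,@
@@,,,
,@,,@
,@,,,
,,,,,
,,,@,
k=6  ,,,,,
,@,,,
,@@,@
,@@,,
@,,,,
,,,,,
,,,,,
k=7  ,,,,,
@@@,,
,,,@,
,,@@,
,@,,,
,,,,,
,,,,,
k=8  ,@,,,
,@@,,
,,,@@
,,@@,
,,@,,
,,,,,
,,,,,
k=9  ,@@,,
@@@@,
,@,,@
,,@,@
,,@@,
,,,,,
,,,,,
k=10  @,,@,
,,,@@
,,,,@
@@@,@
,,@@,
,,,,,
,,,,,
k=11  ,,,@,
@,,@,
,@@,,
@@@,@
@,@@@
,,,,,
,,,,,
k=12  ,,,,@
,@,@@
,,,,,
,,,,,
,,@,,
,,,@@
,,,,,
k=13  @,,@@
@,,@@
,,,,,
,,,,,
,,,@,
,,,@,
,,,@@
k=14  ,,@,,
@,,@,
,,,,@
,,,,,
,,,,,
,,@@,
@,@,,
k=15  ,,@@@
,,,@@
,,,,@
,,,,,
,,,,,
,@@@,
,,@,,
k=16  ,,@,@
@,@,,
,,,@@
,,,,,
,,@,,
,@@@,
,,,,@
k=17  @@,,@
@@@,,
,,,@@
,,,@,
,@@@,
,@@@,
@@,,@
k=18  ,,,@,
,,@,,
@@,@@
,,,,,
,@,,@
,,,,,
,,,,,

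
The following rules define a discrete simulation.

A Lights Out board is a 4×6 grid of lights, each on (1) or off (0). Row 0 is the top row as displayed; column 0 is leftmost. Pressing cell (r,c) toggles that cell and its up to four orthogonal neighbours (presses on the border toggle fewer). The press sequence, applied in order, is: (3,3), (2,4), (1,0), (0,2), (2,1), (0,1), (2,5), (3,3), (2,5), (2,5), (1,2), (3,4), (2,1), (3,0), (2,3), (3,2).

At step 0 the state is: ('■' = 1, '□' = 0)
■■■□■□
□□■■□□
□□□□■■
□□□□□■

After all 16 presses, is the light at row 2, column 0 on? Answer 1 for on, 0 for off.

[0] ■■■□■□
□□■■□□
□□□□■■
□□□□□■
[1] ■■■□■□
□□■■□□
□□□■■■
□□■■■■
[2] ■■■□■□
□□■■■□
□□□□□□
□□■■□■
[3] □■■□■□
■■■■■□
■□□□□□
□□■■□■
[4] □□□■■□
■■□■■□
■□□□□□
□□■■□■
[5] □□□■■□
■□□■■□
□■■□□□
□■■■□■
[6] ■■■■■□
■■□■■□
□■■□□□
□■■■□■
[7] ■■■■■□
■■□■■■
□■■□■■
□■■■□□
[8] ■■■■■□
■■□■■■
□■■■■■
□■□□■□
[9] ■■■■■□
■■□■■□
□■■■□□
□■□□■■
[10] ■■■■■□
■■□■■■
□■■■■■
□■□□■□
[11] ■■□■■□
■□■□■■
□■□■■■
□■□□■□
[12] ■■□■■□
■□■□■■
□■□■□■
□■□■□■
[13] ■■□■■□
■■■□■■
■□■■□■
□□□■□■
[14] ■■□■■□
■■■□■■
□□■■□■
■■□■□■
[15] ■■□■■□
■■■■■■
□□□□■■
■■□□□■
[16] ■■□■■□
■■■■■■
□□■□■■
■□■■□■

0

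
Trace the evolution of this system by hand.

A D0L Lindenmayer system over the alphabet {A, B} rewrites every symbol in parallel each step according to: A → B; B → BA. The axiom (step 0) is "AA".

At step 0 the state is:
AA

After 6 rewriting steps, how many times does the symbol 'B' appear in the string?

t=0: AA
t=1: BB
t=2: BABA
t=3: BABBAB
t=4: BABBABABBA
t=5: BABBABABBABBABAB
t=6: BABBABABBABBABABBABABBABBA

16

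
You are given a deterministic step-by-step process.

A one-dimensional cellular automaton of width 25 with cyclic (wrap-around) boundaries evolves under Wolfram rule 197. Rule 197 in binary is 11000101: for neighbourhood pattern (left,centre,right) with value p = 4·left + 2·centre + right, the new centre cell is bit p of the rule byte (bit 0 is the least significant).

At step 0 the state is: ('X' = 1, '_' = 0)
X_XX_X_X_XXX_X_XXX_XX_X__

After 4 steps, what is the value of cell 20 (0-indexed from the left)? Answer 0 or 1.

1

[0] X_XX_X_X_XXX_X_XXX_XX_X__
[1] X__X_X_X__XX_X__XX__X_X__
[2] X__X_X_X___X_X___X__X_X__
[3] X__X_X_X_X_X_X_X_X__X_X__
[4] X__X_X_X_X_X_X_X_X__X_X__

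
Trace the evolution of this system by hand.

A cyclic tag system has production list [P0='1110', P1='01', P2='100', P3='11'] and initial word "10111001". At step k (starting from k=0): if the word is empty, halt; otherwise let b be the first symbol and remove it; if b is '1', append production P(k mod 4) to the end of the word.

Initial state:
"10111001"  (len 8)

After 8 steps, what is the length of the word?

15

0) "10111001"  (len 8)
1) "01110011110"  (len 11)
2) "1110011110"  (len 10)
3) "110011110100"  (len 12)
4) "1001111010011"  (len 13)
5) "0011110100111110"  (len 16)
6) "011110100111110"  (len 15)
7) "11110100111110"  (len 14)
8) "111010011111011"  (len 15)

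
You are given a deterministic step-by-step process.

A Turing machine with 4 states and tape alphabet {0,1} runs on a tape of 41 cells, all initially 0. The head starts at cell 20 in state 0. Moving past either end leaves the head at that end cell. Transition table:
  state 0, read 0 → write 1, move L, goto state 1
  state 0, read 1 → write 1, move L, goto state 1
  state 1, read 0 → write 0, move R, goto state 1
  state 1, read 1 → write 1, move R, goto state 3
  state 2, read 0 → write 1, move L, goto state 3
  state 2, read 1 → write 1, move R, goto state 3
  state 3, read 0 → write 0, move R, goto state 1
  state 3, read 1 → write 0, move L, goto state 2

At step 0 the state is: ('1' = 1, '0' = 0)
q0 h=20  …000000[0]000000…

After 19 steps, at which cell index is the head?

k=0  q0 h=20  …000000[0]000000…
k=1  q1 h=19  …000000[0]100000…
k=2  q1 h=20  …000000[1]000000…
k=3  q3 h=21  …000001[0]000000…
k=4  q1 h=22  …000010[0]000000…
k=5  q1 h=23  …000100[0]000000…
k=6  q1 h=24  …001000[0]000000…
k=7  q1 h=25  …010000[0]000000…
k=8  q1 h=26  …100000[0]000000…
k=9  q1 h=27  …000000[0]000000…
k=10  q1 h=28  …000000[0]000000…
k=11  q1 h=29  …000000[0]000000…
k=12  q1 h=30  …000000[0]000000…
k=13  q1 h=31  …000000[0]000000…
k=14  q1 h=32  …000000[0]000000…
k=15  q1 h=33  …000000[0]000000…
k=16  q1 h=34  …000000[0]000000|
k=17  q1 h=35  …000000[0]00000|
k=18  q1 h=36  …000000[0]0000|
k=19  q1 h=37  …000000[0]000|

37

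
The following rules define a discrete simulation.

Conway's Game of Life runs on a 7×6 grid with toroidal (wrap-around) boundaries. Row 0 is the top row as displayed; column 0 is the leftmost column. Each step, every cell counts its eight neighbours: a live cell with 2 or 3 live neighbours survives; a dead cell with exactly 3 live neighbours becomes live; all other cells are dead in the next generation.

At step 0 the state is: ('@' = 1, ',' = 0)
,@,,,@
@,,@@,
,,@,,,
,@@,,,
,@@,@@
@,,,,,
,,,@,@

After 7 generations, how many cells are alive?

gen 0: ,@,,,@
@,,@@,
,,@,,,
,@@,,,
,@@,@@
@,,,,,
,,,@,@
gen 1: ,,@@,@
@@@@@@
,,@,,,
@,,,,,
,,@@,@
@@@@,,
,,,,@@
gen 2: ,,,,,,
@,,,,@
,,@,@,
,@@@,,
,,,@@@
@@,,,,
,,,,,@
gen 3: @,,,,@
,,,,,@
@,@,@@
,@,,,@
,,,@@@
@,,,,,
@,,,,,
gen 4: @,,,,@
,@,,,,
,@,,@,
,@@,,,
,,,,@@
@,,,@,
@@,,,,
gen 5: ,,,,,@
,@,,,@
@@,,,,
@@@@@@
@@,@@@
@@,,@,
,@,,,,
gen 6: ,,,,,,
,@,,,@
,,,@,,
,,,,,,
,,,,,,
,,,@@,
,@,,,@
gen 7: ,,,,,,
,,,,,,
,,,,,,
,,,,,,
,,,,,,
,,,,@,
,,,,@,

2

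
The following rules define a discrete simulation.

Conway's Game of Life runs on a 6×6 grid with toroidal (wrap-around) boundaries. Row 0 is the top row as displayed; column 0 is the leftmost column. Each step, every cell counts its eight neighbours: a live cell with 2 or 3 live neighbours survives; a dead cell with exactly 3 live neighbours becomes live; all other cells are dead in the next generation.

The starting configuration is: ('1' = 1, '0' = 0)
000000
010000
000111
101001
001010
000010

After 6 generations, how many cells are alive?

3

gen 0: 000000
010000
000111
101001
001010
000010
gen 1: 000000
000010
011111
111000
010010
000100
gen 2: 000000
001011
000011
000000
110100
000000
gen 3: 000000
000111
000111
100011
000000
000000
gen 4: 000010
000101
000000
100100
000001
000000
gen 5: 000010
000010
000010
000000
000000
000000
gen 6: 000000
000111
000000
000000
000000
000000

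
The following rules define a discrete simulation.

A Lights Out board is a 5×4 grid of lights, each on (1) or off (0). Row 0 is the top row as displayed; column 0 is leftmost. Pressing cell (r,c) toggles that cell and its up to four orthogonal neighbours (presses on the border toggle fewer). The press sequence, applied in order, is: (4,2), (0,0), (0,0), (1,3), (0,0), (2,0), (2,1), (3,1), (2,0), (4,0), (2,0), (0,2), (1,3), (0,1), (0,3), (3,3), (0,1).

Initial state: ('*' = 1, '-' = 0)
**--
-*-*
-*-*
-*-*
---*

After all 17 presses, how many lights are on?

10

k=0  **--
-*-*
-*-*
-*-*
---*
k=1  **--
-*-*
-*-*
-***
-**-
k=2  ----
**-*
-*-*
-***
-**-
k=3  **--
-*-*
-*-*
-***
-**-
k=4  **-*
-**-
-*--
-***
-**-
k=5  ---*
***-
-*--
-***
-**-
k=6  ---*
-**-
*---
****
-**-
k=7  ---*
--*-
-**-
*-**
-**-
k=8  ---*
--*-
--*-
-*-*
--*-
k=9  ---*
*-*-
***-
**-*
--*-
k=10  ---*
*-*-
***-
-*-*
***-
k=11  ---*
--*-
--*-
**-*
***-
k=12  -**-
----
--*-
**-*
***-
k=13  -***
--**
--**
**-*
***-
k=14  *--*
-***
--**
**-*
***-
k=15  *-*-
-**-
--**
**-*
***-
k=16  *-*-
-**-
--*-
***-
****
k=17  -*--
--*-
--*-
***-
****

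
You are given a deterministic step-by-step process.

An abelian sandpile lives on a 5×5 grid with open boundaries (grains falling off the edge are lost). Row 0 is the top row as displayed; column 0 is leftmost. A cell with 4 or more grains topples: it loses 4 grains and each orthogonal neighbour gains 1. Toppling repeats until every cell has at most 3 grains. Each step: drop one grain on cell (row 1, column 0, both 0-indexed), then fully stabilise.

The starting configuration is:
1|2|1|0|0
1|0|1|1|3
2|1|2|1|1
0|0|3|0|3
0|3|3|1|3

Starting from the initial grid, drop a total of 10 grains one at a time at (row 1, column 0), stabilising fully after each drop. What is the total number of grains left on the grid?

[0] 1|2|1|0|0
1|0|1|1|3
2|1|2|1|1
0|0|3|0|3
0|3|3|1|3
[1] 1|2|1|0|0
2|0|1|1|3
2|1|2|1|1
0|0|3|0|3
0|3|3|1|3
[2] 1|2|1|0|0
3|0|1|1|3
2|1|2|1|1
0|0|3|0|3
0|3|3|1|3
[3] 2|2|1|0|0
0|1|1|1|3
3|1|2|1|1
0|0|3|0|3
0|3|3|1|3
[4] 2|2|1|0|0
1|1|1|1|3
3|1|2|1|1
0|0|3|0|3
0|3|3|1|3
[5] 2|2|1|0|0
2|1|1|1|3
3|1|2|1|1
0|0|3|0|3
0|3|3|1|3
[6] 2|2|1|0|0
3|1|1|1|3
3|1|2|1|1
0|0|3|0|3
0|3|3|1|3
[7] 3|2|1|0|0
1|2|1|1|3
0|2|2|1|1
1|0|3|0|3
0|3|3|1|3
[8] 3|2|1|0|0
2|2|1|1|3
0|2|2|1|1
1|0|3|0|3
0|3|3|1|3
[9] 3|2|1|0|0
3|2|1|1|3
0|2|2|1|1
1|0|3|0|3
0|3|3|1|3
[10] 0|3|1|0|0
1|3|1|1|3
1|2|2|1|1
1|0|3|0|3
0|3|3|1|3

37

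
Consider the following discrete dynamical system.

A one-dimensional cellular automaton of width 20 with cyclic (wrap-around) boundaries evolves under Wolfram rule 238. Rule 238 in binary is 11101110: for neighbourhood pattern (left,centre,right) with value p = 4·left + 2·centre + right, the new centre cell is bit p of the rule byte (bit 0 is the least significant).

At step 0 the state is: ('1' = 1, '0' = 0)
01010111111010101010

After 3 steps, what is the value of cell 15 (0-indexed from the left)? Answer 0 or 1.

1

[0] 01010111111010101010
[1] 11111111111111111110
[2] 11111111111111111111
[3] 11111111111111111111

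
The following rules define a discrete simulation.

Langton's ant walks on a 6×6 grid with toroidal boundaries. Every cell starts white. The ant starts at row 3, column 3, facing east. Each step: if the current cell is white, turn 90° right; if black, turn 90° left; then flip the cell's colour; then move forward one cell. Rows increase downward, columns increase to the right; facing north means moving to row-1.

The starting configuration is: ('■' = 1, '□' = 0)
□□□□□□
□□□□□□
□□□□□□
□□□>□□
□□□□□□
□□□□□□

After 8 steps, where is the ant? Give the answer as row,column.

3,3

[0] □□□□□□
□□□□□□
□□□□□□
□□□>□□
□□□□□□
□□□□□□
[1] □□□□□□
□□□□□□
□□□□□□
□□□■□□
□□□v□□
□□□□□□
[2] □□□□□□
□□□□□□
□□□□□□
□□□■□□
□□<■□□
□□□□□□
[3] □□□□□□
□□□□□□
□□□□□□
□□^■□□
□□■■□□
□□□□□□
[4] □□□□□□
□□□□□□
□□□□□□
□□■>□□
□□■■□□
□□□□□□
[5] □□□□□□
□□□□□□
□□□^□□
□□■□□□
□□■■□□
□□□□□□
[6] □□□□□□
□□□□□□
□□□■>□
□□■□□□
□□■■□□
□□□□□□
[7] □□□□□□
□□□□□□
□□□■■□
□□■□v□
□□■■□□
□□□□□□
[8] □□□□□□
□□□□□□
□□□■■□
□□■<■□
□□■■□□
□□□□□□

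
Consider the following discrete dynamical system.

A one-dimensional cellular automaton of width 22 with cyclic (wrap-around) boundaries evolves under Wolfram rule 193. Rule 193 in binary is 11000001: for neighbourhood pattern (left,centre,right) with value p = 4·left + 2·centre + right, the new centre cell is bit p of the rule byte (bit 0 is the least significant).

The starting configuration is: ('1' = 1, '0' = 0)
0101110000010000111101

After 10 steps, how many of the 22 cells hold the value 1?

t=0: 0101110000010000111101
t=1: 0000110111000110011100
t=2: 1110010011010010001101
t=3: 1110000001000000100100
t=4: 0110111100011110000000
t=5: 0010011101001110111111
t=6: 0000001100000110011111
t=7: 0111100101110010001111
t=8: 0011100000110000100111
t=9: 0001101110010110000011
t=10: 0100100110000010111001

9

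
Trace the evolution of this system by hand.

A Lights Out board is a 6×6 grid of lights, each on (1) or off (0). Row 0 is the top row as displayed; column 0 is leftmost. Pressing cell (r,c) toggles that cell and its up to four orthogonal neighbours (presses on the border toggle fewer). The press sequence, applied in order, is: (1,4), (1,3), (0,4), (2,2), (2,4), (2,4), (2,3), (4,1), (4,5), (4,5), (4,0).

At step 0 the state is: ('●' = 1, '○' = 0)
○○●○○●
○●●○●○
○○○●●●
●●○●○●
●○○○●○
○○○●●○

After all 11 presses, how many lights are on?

17

step 0: ○○●○○●
○●●○●○
○○○●●●
●●○●○●
●○○○●○
○○○●●○
step 1: ○○●○●●
○●●●○●
○○○●○●
●●○●○●
●○○○●○
○○○●●○
step 2: ○○●●●●
○●○○●●
○○○○○●
●●○●○●
●○○○●○
○○○●●○
step 3: ○○●○○○
○●○○○●
○○○○○●
●●○●○●
●○○○●○
○○○●●○
step 4: ○○●○○○
○●●○○●
○●●●○●
●●●●○●
●○○○●○
○○○●●○
step 5: ○○●○○○
○●●○●●
○●●○●○
●●●●●●
●○○○●○
○○○●●○
step 6: ○○●○○○
○●●○○●
○●●●○●
●●●●○●
●○○○●○
○○○●●○
step 7: ○○●○○○
○●●●○●
○●○○●●
●●●○○●
●○○○●○
○○○●●○
step 8: ○○●○○○
○●●●○●
○●○○●●
●○●○○●
○●●○●○
○●○●●○
step 9: ○○●○○○
○●●●○●
○●○○●●
●○●○○○
○●●○○●
○●○●●●
step 10: ○○●○○○
○●●●○●
○●○○●●
●○●○○●
○●●○●○
○●○●●○
step 11: ○○●○○○
○●●●○●
○●○○●●
○○●○○●
●○●○●○
●●○●●○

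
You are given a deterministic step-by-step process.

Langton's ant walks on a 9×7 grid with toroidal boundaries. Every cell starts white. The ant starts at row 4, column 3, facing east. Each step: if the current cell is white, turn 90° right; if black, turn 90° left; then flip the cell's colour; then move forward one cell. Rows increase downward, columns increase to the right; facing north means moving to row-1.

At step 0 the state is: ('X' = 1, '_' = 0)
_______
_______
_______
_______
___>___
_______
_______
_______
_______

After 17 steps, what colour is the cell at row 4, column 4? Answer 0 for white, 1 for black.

1

0) _______
_______
_______
_______
___>___
_______
_______
_______
_______
1) _______
_______
_______
_______
___X___
___v___
_______
_______
_______
2) _______
_______
_______
_______
___X___
__<X___
_______
_______
_______
3) _______
_______
_______
_______
__^X___
__XX___
_______
_______
_______
4) _______
_______
_______
_______
__X>___
__XX___
_______
_______
_______
5) _______
_______
_______
___^___
__X____
__XX___
_______
_______
_______
6) _______
_______
_______
___X>__
__X____
__XX___
_______
_______
_______
7) _______
_______
_______
___XX__
__X_v__
__XX___
_______
_______
_______
8) _______
_______
_______
___XX__
__X<X__
__XX___
_______
_______
_______
9) _______
_______
_______
___^X__
__XXX__
__XX___
_______
_______
_______
10) _______
_______
_______
__<_X__
__XXX__
__XX___
_______
_______
_______
11) _______
_______
__^____
__X_X__
__XXX__
__XX___
_______
_______
_______
12) _______
_______
__X>___
__X_X__
__XXX__
__XX___
_______
_______
_______
13) _______
_______
__XX___
__XvX__
__XXX__
__XX___
_______
_______
_______
14) _______
_______
__XX___
__<XX__
__XXX__
__XX___
_______
_______
_______
15) _______
_______
__XX___
___XX__
__vXX__
__XX___
_______
_______
_______
16) _______
_______
__XX___
___XX__
___>X__
__XX___
_______
_______
_______
17) _______
_______
__XX___
___^X__
____X__
__XX___
_______
_______
_______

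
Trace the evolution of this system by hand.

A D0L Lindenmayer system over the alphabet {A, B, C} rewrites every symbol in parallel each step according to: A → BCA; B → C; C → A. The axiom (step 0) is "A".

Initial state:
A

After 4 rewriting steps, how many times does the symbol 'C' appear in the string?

6

t=0: A
t=1: BCA
t=2: CABCA
t=3: ABCACABCA
t=4: BCACABCAABCACABCA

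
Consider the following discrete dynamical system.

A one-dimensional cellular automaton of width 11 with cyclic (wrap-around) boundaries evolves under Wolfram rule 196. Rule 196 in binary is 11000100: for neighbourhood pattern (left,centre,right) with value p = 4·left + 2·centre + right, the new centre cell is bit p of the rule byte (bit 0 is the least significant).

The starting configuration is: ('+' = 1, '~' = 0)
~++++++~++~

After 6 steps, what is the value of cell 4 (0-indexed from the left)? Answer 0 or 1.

0

gen 0: ~++++++~++~
gen 1: ~~+++++~~+~
gen 2: ~~~++++~~+~
gen 3: ~~~~+++~~+~
gen 4: ~~~~~++~~+~
gen 5: ~~~~~~+~~+~
gen 6: ~~~~~~+~~+~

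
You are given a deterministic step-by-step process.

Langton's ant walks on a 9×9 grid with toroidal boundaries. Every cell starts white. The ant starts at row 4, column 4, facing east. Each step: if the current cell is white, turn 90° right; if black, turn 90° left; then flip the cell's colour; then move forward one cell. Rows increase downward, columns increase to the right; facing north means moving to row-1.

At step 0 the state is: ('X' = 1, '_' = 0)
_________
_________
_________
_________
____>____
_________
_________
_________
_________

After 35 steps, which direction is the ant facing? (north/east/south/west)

step 0: _________
_________
_________
_________
____>____
_________
_________
_________
_________
step 1: _________
_________
_________
_________
____X____
____v____
_________
_________
_________
step 2: _________
_________
_________
_________
____X____
___<X____
_________
_________
_________
step 3: _________
_________
_________
_________
___^X____
___XX____
_________
_________
_________
step 4: _________
_________
_________
_________
___X>____
___XX____
_________
_________
_________
step 5: _________
_________
_________
____^____
___X_____
___XX____
_________
_________
_________
step 6: _________
_________
_________
____X>___
___X_____
___XX____
_________
_________
_________
step 7: _________
_________
_________
____XX___
___X_v___
___XX____
_________
_________
_________
step 8: _________
_________
_________
____XX___
___X<X___
___XX____
_________
_________
_________
step 9: _________
_________
_________
____^X___
___XXX___
___XX____
_________
_________
_________
step 10: _________
_________
_________
___<_X___
___XXX___
___XX____
_________
_________
_________
step 11: _________
_________
___^_____
___X_X___
___XXX___
___XX____
_________
_________
_________
step 12: _________
_________
___X>____
___X_X___
___XXX___
___XX____
_________
_________
_________
step 13: _________
_________
___XX____
___XvX___
___XXX___
___XX____
_________
_________
_________
step 14: _________
_________
___XX____
___<XX___
___XXX___
___XX____
_________
_________
_________
step 15: _________
_________
___XX____
____XX___
___vXX___
___XX____
_________
_________
_________
step 16: _________
_________
___XX____
____XX___
____>X___
___XX____
_________
_________
_________
step 17: _________
_________
___XX____
____^X___
_____X___
___XX____
_________
_________
_________
step 18: _________
_________
___XX____
___<_X___
_____X___
___XX____
_________
_________
_________
step 19: _________
_________
___^X____
___X_X___
_____X___
___XX____
_________
_________
_________
step 20: _________
_________
__<_X____
___X_X___
_____X___
___XX____
_________
_________
_________
step 21: _________
__^______
__X_X____
___X_X___
_____X___
___XX____
_________
_________
_________
step 22: _________
__X>_____
__X_X____
___X_X___
_____X___
___XX____
_________
_________
_________
step 23: _________
__XX_____
__XvX____
___X_X___
_____X___
___XX____
_________
_________
_________
step 24: _________
__XX_____
__<XX____
___X_X___
_____X___
___XX____
_________
_________
_________
step 25: _________
__XX_____
___XX____
__vX_X___
_____X___
___XX____
_________
_________
_________
step 26: _________
__XX_____
___XX____
_<XX_X___
_____X___
___XX____
_________
_________
_________
step 27: _________
__XX_____
_^_XX____
_XXX_X___
_____X___
___XX____
_________
_________
_________
step 28: _________
__XX_____
_X>XX____
_XXX_X___
_____X___
___XX____
_________
_________
_________
step 29: _________
__XX_____
_XXXX____
_XvX_X___
_____X___
___XX____
_________
_________
_________
step 30: _________
__XX_____
_XXXX____
_X_>_X___
_____X___
___XX____
_________
_________
_________
step 31: _________
__XX_____
_XX^X____
_X___X___
_____X___
___XX____
_________
_________
_________
step 32: _________
__XX_____
_X<_X____
_X___X___
_____X___
___XX____
_________
_________
_________
step 33: _________
__XX_____
_X__X____
_Xv__X___
_____X___
___XX____
_________
_________
_________
step 34: _________
__XX_____
_X__X____
_<X__X___
_____X___
___XX____
_________
_________
_________
step 35: _________
__XX_____
_X__X____
__X__X___
_v___X___
___XX____
_________
_________
_________

south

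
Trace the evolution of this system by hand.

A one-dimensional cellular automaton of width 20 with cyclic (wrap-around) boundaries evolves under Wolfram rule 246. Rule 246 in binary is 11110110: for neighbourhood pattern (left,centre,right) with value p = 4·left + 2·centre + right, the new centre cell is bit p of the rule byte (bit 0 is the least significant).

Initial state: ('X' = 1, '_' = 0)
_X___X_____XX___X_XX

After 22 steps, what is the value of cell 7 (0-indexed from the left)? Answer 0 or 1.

0) _X___X_____XX___X_XX
1) XXX_XXX___X_XX_XXX_X
2) XXXX_XXX_XXX_XX_XXX_
3) _XXXX_XXX_XXX_XX_XXX
4) X_XXXX_XXX_XXX_XX_XX
5) XX_XXXX_XXX_XXX_XX_X
6) XXX_XXXX_XXX_XXX_XX_
7) _XXX_XXXX_XXX_XXX_XX
8) X_XXX_XXXX_XXX_XXX_X
9) XX_XXX_XXXX_XXX_XXX_
10) _XX_XXX_XXXX_XXX_XXX
11) X_XX_XXX_XXXX_XXX_XX
12) XX_XX_XXX_XXXX_XXX_X
13) XXX_XX_XXX_XXXX_XXX_
14) _XXX_XX_XXX_XXXX_XXX
15) X_XXX_XX_XXX_XXXX_XX
16) XX_XXX_XX_XXX_XXXX_X
17) XXX_XXX_XX_XXX_XXXX_
18) _XXX_XXX_XX_XXX_XXXX
19) X_XXX_XXX_XX_XXX_XXX
20) XX_XXX_XXX_XX_XXX_XX
21) XXX_XXX_XXX_XX_XXX_X
22) XXXX_XXX_XXX_XX_XXX_

1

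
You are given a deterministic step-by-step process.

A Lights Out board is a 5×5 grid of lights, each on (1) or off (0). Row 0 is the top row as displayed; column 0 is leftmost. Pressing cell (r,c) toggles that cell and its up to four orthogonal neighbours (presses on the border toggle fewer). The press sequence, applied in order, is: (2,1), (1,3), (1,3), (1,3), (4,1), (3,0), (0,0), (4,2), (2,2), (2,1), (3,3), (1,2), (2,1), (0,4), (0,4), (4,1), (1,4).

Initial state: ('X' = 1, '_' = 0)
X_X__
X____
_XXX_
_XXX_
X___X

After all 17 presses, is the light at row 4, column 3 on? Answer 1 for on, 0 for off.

0) X_X__
X____
_XXX_
_XXX_
X___X
1) X_X__
XX___
X__X_
__XX_
X___X
2) X_XX_
XXXXX
X____
__XX_
X___X
3) X_X__
XX___
X__X_
__XX_
X___X
4) X_XX_
XXXXX
X____
__XX_
X___X
5) X_XX_
XXXXX
X____
_XXX_
_XX_X
6) X_XX_
XXXXX
_____
X_XX_
XXX_X
7) _XXX_
_XXXX
_____
X_XX_
XXX_X
8) _XXX_
_XXXX
_____
X__X_
X__XX
9) _XXX_
_X_XX
_XXX_
X_XX_
X__XX
10) _XXX_
___XX
X__X_
XXXX_
X__XX
11) _XXX_
___XX
X____
XX__X
X___X
12) _X_X_
_XX_X
X_X__
XX__X
X___X
13) _X_X_
__X_X
_X___
X___X
X___X
14) _X__X
__X__
_X___
X___X
X___X
15) _X_X_
__X_X
_X___
X___X
X___X
16) _X_X_
__X_X
_X___
XX__X
_XX_X
17) _X_XX
__XX_
_X__X
XX__X
_XX_X

0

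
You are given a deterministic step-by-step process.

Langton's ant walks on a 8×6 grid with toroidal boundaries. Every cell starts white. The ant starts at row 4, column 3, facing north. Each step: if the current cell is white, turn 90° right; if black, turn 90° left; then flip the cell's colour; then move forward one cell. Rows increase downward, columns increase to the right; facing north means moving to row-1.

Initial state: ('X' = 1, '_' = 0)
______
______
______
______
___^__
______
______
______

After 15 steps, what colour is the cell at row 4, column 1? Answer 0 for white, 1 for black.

k=0  ______
______
______
______
___^__
______
______
______
k=1  ______
______
______
______
___X>_
______
______
______
k=2  ______
______
______
______
___XX_
____v_
______
______
k=3  ______
______
______
______
___XX_
___<X_
______
______
k=4  ______
______
______
______
___^X_
___XX_
______
______
k=5  ______
______
______
______
__<_X_
___XX_
______
______
k=6  ______
______
______
__^___
__X_X_
___XX_
______
______
k=7  ______
______
______
__X>__
__X_X_
___XX_
______
______
k=8  ______
______
______
__XX__
__XvX_
___XX_
______
______
k=9  ______
______
______
__XX__
__<XX_
___XX_
______
______
k=10  ______
______
______
__XX__
___XX_
__vXX_
______
______
k=11  ______
______
______
__XX__
___XX_
_<XXX_
______
______
k=12  ______
______
______
__XX__
_^_XX_
_XXXX_
______
______
k=13  ______
______
______
__XX__
_X>XX_
_XXXX_
______
______
k=14  ______
______
______
__XX__
_XXXX_
_XvXX_
______
______
k=15  ______
______
______
__XX__
_XXXX_
_X_>X_
______
______

1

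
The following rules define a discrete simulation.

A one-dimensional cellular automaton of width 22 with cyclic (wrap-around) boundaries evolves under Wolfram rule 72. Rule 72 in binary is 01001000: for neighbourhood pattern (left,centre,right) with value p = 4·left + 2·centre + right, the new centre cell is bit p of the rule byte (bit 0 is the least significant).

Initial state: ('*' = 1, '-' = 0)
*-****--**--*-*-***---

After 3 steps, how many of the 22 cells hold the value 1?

step 0: *-****--**--*-*-***---
step 1: --*--*--**------*-*---
step 2: --------**------------
step 3: --------**------------

2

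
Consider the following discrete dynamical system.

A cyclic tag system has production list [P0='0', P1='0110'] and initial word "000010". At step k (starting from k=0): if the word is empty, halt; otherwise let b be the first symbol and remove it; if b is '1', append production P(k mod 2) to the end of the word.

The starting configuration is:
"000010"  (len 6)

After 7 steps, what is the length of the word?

t=0: "000010"  (len 6)
t=1: "00010"  (len 5)
t=2: "0010"  (len 4)
t=3: "010"  (len 3)
t=4: "10"  (len 2)
t=5: "00"  (len 2)
t=6: "0"  (len 1)
t=7: (halted — word empty)

0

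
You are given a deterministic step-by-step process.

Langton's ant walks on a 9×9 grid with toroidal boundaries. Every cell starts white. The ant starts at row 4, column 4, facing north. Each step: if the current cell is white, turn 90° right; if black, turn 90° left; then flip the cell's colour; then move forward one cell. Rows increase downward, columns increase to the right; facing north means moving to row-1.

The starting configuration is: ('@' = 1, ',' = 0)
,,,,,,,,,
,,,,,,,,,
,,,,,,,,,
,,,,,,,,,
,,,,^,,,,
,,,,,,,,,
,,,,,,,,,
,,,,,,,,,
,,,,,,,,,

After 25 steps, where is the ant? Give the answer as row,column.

k=0  ,,,,,,,,,
,,,,,,,,,
,,,,,,,,,
,,,,,,,,,
,,,,^,,,,
,,,,,,,,,
,,,,,,,,,
,,,,,,,,,
,,,,,,,,,
k=1  ,,,,,,,,,
,,,,,,,,,
,,,,,,,,,
,,,,,,,,,
,,,,@>,,,
,,,,,,,,,
,,,,,,,,,
,,,,,,,,,
,,,,,,,,,
k=2  ,,,,,,,,,
,,,,,,,,,
,,,,,,,,,
,,,,,,,,,
,,,,@@,,,
,,,,,v,,,
,,,,,,,,,
,,,,,,,,,
,,,,,,,,,
k=3  ,,,,,,,,,
,,,,,,,,,
,,,,,,,,,
,,,,,,,,,
,,,,@@,,,
,,,,<@,,,
,,,,,,,,,
,,,,,,,,,
,,,,,,,,,
k=4  ,,,,,,,,,
,,,,,,,,,
,,,,,,,,,
,,,,,,,,,
,,,,^@,,,
,,,,@@,,,
,,,,,,,,,
,,,,,,,,,
,,,,,,,,,
k=5  ,,,,,,,,,
,,,,,,,,,
,,,,,,,,,
,,,,,,,,,
,,,<,@,,,
,,,,@@,,,
,,,,,,,,,
,,,,,,,,,
,,,,,,,,,
k=6  ,,,,,,,,,
,,,,,,,,,
,,,,,,,,,
,,,^,,,,,
,,,@,@,,,
,,,,@@,,,
,,,,,,,,,
,,,,,,,,,
,,,,,,,,,
k=7  ,,,,,,,,,
,,,,,,,,,
,,,,,,,,,
,,,@>,,,,
,,,@,@,,,
,,,,@@,,,
,,,,,,,,,
,,,,,,,,,
,,,,,,,,,
k=8  ,,,,,,,,,
,,,,,,,,,
,,,,,,,,,
,,,@@,,,,
,,,@v@,,,
,,,,@@,,,
,,,,,,,,,
,,,,,,,,,
,,,,,,,,,
k=9  ,,,,,,,,,
,,,,,,,,,
,,,,,,,,,
,,,@@,,,,
,,,<@@,,,
,,,,@@,,,
,,,,,,,,,
,,,,,,,,,
,,,,,,,,,
k=10  ,,,,,,,,,
,,,,,,,,,
,,,,,,,,,
,,,@@,,,,
,,,,@@,,,
,,,v@@,,,
,,,,,,,,,
,,,,,,,,,
,,,,,,,,,
k=11  ,,,,,,,,,
,,,,,,,,,
,,,,,,,,,
,,,@@,,,,
,,,,@@,,,
,,<@@@,,,
,,,,,,,,,
,,,,,,,,,
,,,,,,,,,
k=12  ,,,,,,,,,
,,,,,,,,,
,,,,,,,,,
,,,@@,,,,
,,^,@@,,,
,,@@@@,,,
,,,,,,,,,
,,,,,,,,,
,,,,,,,,,
k=13  ,,,,,,,,,
,,,,,,,,,
,,,,,,,,,
,,,@@,,,,
,,@>@@,,,
,,@@@@,,,
,,,,,,,,,
,,,,,,,,,
,,,,,,,,,
k=14  ,,,,,,,,,
,,,,,,,,,
,,,,,,,,,
,,,@@,,,,
,,@@@@,,,
,,@v@@,,,
,,,,,,,,,
,,,,,,,,,
,,,,,,,,,
k=15  ,,,,,,,,,
,,,,,,,,,
,,,,,,,,,
,,,@@,,,,
,,@@@@,,,
,,@,>@,,,
,,,,,,,,,
,,,,,,,,,
,,,,,,,,,
k=16  ,,,,,,,,,
,,,,,,,,,
,,,,,,,,,
,,,@@,,,,
,,@@^@,,,
,,@,,@,,,
,,,,,,,,,
,,,,,,,,,
,,,,,,,,,
k=17  ,,,,,,,,,
,,,,,,,,,
,,,,,,,,,
,,,@@,,,,
,,@<,@,,,
,,@,,@,,,
,,,,,,,,,
,,,,,,,,,
,,,,,,,,,
k=18  ,,,,,,,,,
,,,,,,,,,
,,,,,,,,,
,,,@@,,,,
,,@,,@,,,
,,@v,@,,,
,,,,,,,,,
,,,,,,,,,
,,,,,,,,,
k=19  ,,,,,,,,,
,,,,,,,,,
,,,,,,,,,
,,,@@,,,,
,,@,,@,,,
,,<@,@,,,
,,,,,,,,,
,,,,,,,,,
,,,,,,,,,
k=20  ,,,,,,,,,
,,,,,,,,,
,,,,,,,,,
,,,@@,,,,
,,@,,@,,,
,,,@,@,,,
,,v,,,,,,
,,,,,,,,,
,,,,,,,,,
k=21  ,,,,,,,,,
,,,,,,,,,
,,,,,,,,,
,,,@@,,,,
,,@,,@,,,
,,,@,@,,,
,<@,,,,,,
,,,,,,,,,
,,,,,,,,,
k=22  ,,,,,,,,,
,,,,,,,,,
,,,,,,,,,
,,,@@,,,,
,,@,,@,,,
,^,@,@,,,
,@@,,,,,,
,,,,,,,,,
,,,,,,,,,
k=23  ,,,,,,,,,
,,,,,,,,,
,,,,,,,,,
,,,@@,,,,
,,@,,@,,,
,@>@,@,,,
,@@,,,,,,
,,,,,,,,,
,,,,,,,,,
k=24  ,,,,,,,,,
,,,,,,,,,
,,,,,,,,,
,,,@@,,,,
,,@,,@,,,
,@@@,@,,,
,@v,,,,,,
,,,,,,,,,
,,,,,,,,,
k=25  ,,,,,,,,,
,,,,,,,,,
,,,,,,,,,
,,,@@,,,,
,,@,,@,,,
,@@@,@,,,
,@,>,,,,,
,,,,,,,,,
,,,,,,,,,

6,3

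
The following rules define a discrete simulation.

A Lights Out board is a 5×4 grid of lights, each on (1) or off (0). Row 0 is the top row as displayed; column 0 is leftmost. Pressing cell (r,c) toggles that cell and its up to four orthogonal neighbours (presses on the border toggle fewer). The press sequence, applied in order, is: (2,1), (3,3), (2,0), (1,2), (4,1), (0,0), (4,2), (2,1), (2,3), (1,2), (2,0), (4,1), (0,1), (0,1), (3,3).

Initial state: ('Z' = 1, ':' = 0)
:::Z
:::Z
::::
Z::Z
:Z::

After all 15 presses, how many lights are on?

10

gen 0: :::Z
:::Z
::::
Z::Z
:Z::
gen 1: :::Z
:Z:Z
ZZZ:
ZZ:Z
:Z::
gen 2: :::Z
:Z:Z
ZZZZ
ZZZ:
:Z:Z
gen 3: :::Z
ZZ:Z
::ZZ
:ZZ:
:Z:Z
gen 4: ::ZZ
Z:Z:
:::Z
:ZZ:
:Z:Z
gen 5: ::ZZ
Z:Z:
:::Z
::Z:
Z:ZZ
gen 6: ZZZZ
::Z:
:::Z
::Z:
Z:ZZ
gen 7: ZZZZ
::Z:
:::Z
::::
ZZ::
gen 8: ZZZZ
:ZZ:
ZZZZ
:Z::
ZZ::
gen 9: ZZZZ
:ZZZ
ZZ::
:Z:Z
ZZ::
gen 10: ZZ:Z
::::
ZZZ:
:Z:Z
ZZ::
gen 11: ZZ:Z
Z:::
::Z:
ZZ:Z
ZZ::
gen 12: ZZ:Z
Z:::
::Z:
Z::Z
::Z:
gen 13: ::ZZ
ZZ::
::Z:
Z::Z
::Z:
gen 14: ZZ:Z
Z:::
::Z:
Z::Z
::Z:
gen 15: ZZ:Z
Z:::
::ZZ
Z:Z:
::ZZ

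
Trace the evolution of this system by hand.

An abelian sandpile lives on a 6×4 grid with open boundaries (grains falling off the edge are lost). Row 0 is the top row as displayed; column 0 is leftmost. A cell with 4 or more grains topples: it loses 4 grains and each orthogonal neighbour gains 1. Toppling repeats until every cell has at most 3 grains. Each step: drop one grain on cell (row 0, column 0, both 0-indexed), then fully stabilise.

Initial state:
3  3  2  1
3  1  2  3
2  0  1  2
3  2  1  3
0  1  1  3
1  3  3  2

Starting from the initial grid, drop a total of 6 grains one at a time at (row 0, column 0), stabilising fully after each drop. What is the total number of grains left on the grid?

gen 0: 3  3  2  1
3  1  2  3
2  0  1  2
3  2  1  3
0  1  1  3
1  3  3  2
gen 1: 2  0  3  1
0  3  2  3
3  0  1  2
3  2  1  3
0  1  1  3
1  3  3  2
gen 2: 3  0  3  1
0  3  2  3
3  0  1  2
3  2  1  3
0  1  1  3
1  3  3  2
gen 3: 0  1  3  1
1  3  2  3
3  0  1  2
3  2  1  3
0  1  1  3
1  3  3  2
gen 4: 1  1  3  1
1  3  2  3
3  0  1  2
3  2  1  3
0  1  1  3
1  3  3  2
gen 5: 2  1  3  1
1  3  2  3
3  0  1  2
3  2  1  3
0  1  1  3
1  3  3  2
gen 6: 3  1  3  1
1  3  2  3
3  0  1  2
3  2  1  3
0  1  1  3
1  3  3  2

46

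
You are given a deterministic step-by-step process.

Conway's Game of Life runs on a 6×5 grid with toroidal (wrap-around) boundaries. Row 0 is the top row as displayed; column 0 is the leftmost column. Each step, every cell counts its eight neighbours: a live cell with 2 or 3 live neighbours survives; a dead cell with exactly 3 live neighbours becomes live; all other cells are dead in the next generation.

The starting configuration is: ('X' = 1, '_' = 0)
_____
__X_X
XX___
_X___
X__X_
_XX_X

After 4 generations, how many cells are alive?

[0] _____
__X_X
XX___
_X___
X__X_
_XX_X
[1] XXX__
XX___
XXX__
_XX_X
X__XX
XXXXX
[2] _____
____X
___XX
_____
_____
_____
[3] _____
___XX
___XX
_____
_____
_____
[4] _____
___XX
___XX
_____
_____
_____

4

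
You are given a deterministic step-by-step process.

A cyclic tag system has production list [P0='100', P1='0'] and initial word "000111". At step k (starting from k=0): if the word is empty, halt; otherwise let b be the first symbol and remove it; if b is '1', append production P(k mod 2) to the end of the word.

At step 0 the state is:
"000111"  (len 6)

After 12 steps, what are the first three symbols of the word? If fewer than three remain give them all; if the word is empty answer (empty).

0) "000111"  (len 6)
1) "00111"  (len 5)
2) "0111"  (len 4)
3) "111"  (len 3)
4) "110"  (len 3)
5) "10100"  (len 5)
6) "01000"  (len 5)
7) "1000"  (len 4)
8) "0000"  (len 4)
9) "000"  (len 3)
10) "00"  (len 2)
11) "0"  (len 1)
12) (halted — word empty)

(empty)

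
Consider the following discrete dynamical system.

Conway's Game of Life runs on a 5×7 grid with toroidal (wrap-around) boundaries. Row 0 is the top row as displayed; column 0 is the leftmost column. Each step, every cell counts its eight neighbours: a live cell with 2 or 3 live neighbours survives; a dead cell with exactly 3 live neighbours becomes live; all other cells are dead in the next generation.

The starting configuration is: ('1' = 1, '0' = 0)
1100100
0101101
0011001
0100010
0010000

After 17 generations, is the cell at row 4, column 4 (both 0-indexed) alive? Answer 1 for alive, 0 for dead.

0

0) 1100100
0101101
0011001
0100010
0010000
1) 1100110
0100101
0101001
0101000
1010000
2) 0011110
0101101
0101110
0101000
1011101
3) 0000000
1100001
0100010
0100001
1000001
4) 0100000
1100001
0110010
0100011
1000001
5) 0100000
0000001
0010010
0110010
0100011
6) 0000011
0000000
0110011
1110110
0100011
7) 1000011
1000000
0011111
0001100
0110000
8) 1000001
1101000
0010011
0100000
1111111
9) 0000000
0110010
0010001
0000000
0011110
10) 0100010
0110000
0110000
0010110
0001100
11) 0101100
1000000
0000000
0110110
0011000
12) 0101100
0000000
0100000
0110100
0000010
13) 0000100
0010000
0110000
0110000
0100010
14) 0000000
0111000
0001000
1000000
0110000
15) 0001000
0011000
0101000
0110000
0100000
16) 0001000
0001100
0101000
1100000
0100000
17) 0011100
0001100
1101100
1100000
1110000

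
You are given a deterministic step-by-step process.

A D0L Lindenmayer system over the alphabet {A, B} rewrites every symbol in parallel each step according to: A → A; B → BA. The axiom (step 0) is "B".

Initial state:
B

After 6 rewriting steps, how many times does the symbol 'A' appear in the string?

t=0: B
t=1: BA
t=2: BAA
t=3: BAAA
t=4: BAAAA
t=5: BAAAAA
t=6: BAAAAAA

6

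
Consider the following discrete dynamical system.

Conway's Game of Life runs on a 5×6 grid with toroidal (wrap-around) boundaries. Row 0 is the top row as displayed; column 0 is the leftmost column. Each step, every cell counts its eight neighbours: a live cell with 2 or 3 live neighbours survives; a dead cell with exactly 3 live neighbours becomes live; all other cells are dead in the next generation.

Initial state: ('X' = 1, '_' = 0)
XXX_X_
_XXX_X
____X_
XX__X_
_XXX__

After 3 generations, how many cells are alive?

9

step 0: XXX_X_
_XXX_X
____X_
XX__X_
_XXX__
step 1: ____XX
_____X
____X_
XX__XX
____X_
step 2: ____XX
_____X
____X_
X__XX_
___X__
step 3: ____XX
_____X
___XX_
___XXX
___X__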